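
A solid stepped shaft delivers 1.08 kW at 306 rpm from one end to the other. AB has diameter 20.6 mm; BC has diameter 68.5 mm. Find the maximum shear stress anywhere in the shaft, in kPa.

19600 kPa

ω = 2π·306/60 = 32.04 rad/s, so T = P/ω = 1.08×10³ / 32.04 = 33.70 N·m.
Under the same torque, τ_max = 16T/(πd³) is largest where d is smallest — segment AB (d = 20.6 mm).
τ_max = 16·33.70/(π·(0.0206)³) = 1.964×10^7 Pa.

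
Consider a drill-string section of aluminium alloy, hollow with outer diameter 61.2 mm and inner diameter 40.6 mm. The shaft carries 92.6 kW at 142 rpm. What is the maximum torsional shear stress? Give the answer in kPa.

172000 kPa

ω = 2π·142/60 = 14.87 rad/s, so T = P/ω = 92.6×10³ / 14.87 = 6227 N·m.
J = π(d_o⁴ − d_i⁴)/32 = π(0.0612⁴ − 0.0406⁴)/32 = 1.110×10^-6 m⁴.
τ_max = T·r/J = 6227 × 0.0306 / 1.110×10^-6 = 1.716×10^8 Pa.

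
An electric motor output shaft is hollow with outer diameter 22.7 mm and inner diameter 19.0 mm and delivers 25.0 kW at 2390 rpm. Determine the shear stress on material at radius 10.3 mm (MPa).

77.5 MPa

ω = 2π·2390/60 = 250.3 rad/s, so T = P/ω = 25.0×10³ / 250.3 = 99.89 N·m.
J = π(d_o⁴ − d_i⁴)/32 = π(0.0227⁴ − 0.0190⁴)/32 = 1.327×10^-8 m⁴.
Shear stress varies linearly with radius: τ = T·r/J = 99.89 × 0.0103 / 1.327×10^-8 = 7.751×10^7 Pa.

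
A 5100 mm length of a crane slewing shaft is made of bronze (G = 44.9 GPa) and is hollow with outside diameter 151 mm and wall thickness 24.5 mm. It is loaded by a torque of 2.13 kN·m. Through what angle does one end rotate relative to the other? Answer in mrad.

J = π(d_o⁴ − d_i⁴)/32 = π(0.151⁴ − 0.102⁴)/32 = 4.041×10^-5 m⁴.
θ = T·L/(G·J) = 2130 × 5.10 / (44.9×10⁹ × 4.041×10^-5) = 5.987×10^-3 rad.

5.99 mrad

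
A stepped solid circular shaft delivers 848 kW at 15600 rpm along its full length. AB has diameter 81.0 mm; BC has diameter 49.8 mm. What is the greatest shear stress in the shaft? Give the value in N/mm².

21.4 N/mm²

ω = 2π·15600/60 = 1634 rad/s, so T = P/ω = 848×10³ / 1634 = 519.1 N·m.
Under the same torque, τ_max = 16T/(πd³) is largest where d is smallest — segment BC (d = 49.8 mm).
τ_max = 16·519.1/(π·(0.0498)³) = 2.141×10^7 Pa.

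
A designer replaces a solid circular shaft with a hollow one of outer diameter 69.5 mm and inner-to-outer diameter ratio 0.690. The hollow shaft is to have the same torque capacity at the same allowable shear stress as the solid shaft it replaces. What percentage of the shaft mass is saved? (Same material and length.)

Equal τ_max and T ⇒ the solid shaft needs d_s³ = d_o³(1−k⁴), so d_s = 69.5·(1−0.690⁴)^(1/3) = 63.79 mm.
Area ratio A_h/A_s = d_o²(1−k²)/d_s² = (1−k²)/(1−k⁴)^(2/3) = 0.6218.
Mass saving = 1 − 0.6218 = 37.8 %.

37.8 %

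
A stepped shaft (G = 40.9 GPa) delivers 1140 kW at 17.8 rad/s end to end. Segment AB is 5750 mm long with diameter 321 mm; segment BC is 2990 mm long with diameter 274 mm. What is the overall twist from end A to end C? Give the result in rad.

0.0171 rad

ω = 17.8 rad/s, so T = P/ω = 1140×10³ / 17.80 = 64040 N·m.
J_AB = π(0.321)⁴/32 = 1.04×10^-3 m⁴; J_BC = π(0.274)⁴/32 = 5.53×10^-4 m⁴.
θ = (T/G)·Σ L_i/J_i = (64040/40.9×10⁹)·(5.75/1.04×10^-3 + 2.99/5.53×10^-4) = 0.01710 rad.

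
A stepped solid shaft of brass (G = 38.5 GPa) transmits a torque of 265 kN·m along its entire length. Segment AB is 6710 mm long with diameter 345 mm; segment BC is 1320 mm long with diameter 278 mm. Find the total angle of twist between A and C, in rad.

0.0487 rad

J_AB = π(0.345)⁴/32 = 1.39×10^-3 m⁴; J_BC = π(0.278)⁴/32 = 5.86×10^-4 m⁴.
θ = (T/G)·Σ L_i/J_i = (265000/38.5×10⁹)·(6.71/1.39×10^-3 + 1.32/5.86×10^-4) = 0.04870 rad.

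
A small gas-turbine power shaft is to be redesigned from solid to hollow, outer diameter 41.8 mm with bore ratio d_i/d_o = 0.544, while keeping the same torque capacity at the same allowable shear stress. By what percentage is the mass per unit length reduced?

Equal τ_max and T ⇒ the solid shaft needs d_s³ = d_o³(1−k⁴), so d_s = 41.8·(1−0.544⁴)^(1/3) = 40.54 mm.
Area ratio A_h/A_s = d_o²(1−k²)/d_s² = (1−k²)/(1−k⁴)^(2/3) = 0.7484.
Mass saving = 1 − 0.7484 = 25.2 %.

25.2 %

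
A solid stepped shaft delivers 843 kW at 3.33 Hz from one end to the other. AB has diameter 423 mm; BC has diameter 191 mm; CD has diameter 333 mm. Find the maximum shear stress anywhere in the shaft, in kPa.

ω = 2π·3.33 = 20.92 rad/s, so T = P/ω = 843×10³ / 20.92 = 40290 N·m.
Under the same torque, τ_max = 16T/(πd³) is largest where d is smallest — segment BC (d = 191 mm).
τ_max = 16·40290/(π·(0.191)³) = 2.945×10^7 Pa.

29400 kPa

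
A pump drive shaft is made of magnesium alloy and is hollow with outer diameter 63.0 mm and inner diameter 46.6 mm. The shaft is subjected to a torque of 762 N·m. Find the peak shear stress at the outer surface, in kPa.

22200 kPa

J = π(d_o⁴ − d_i⁴)/32 = π(0.0630⁴ − 0.0466⁴)/32 = 1.084×10^-6 m⁴.
τ_max = T·r/J = 762.0 × 0.0315 / 1.084×10^-6 = 2.215×10^7 Pa.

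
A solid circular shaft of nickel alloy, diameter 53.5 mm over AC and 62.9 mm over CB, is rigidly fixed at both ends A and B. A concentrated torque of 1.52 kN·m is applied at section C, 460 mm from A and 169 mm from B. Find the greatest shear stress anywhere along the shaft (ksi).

Compatibility: T_A·a/J_AC = T_B·b/J_CB with T_A + T_B = T₀.
J_AC = 8.04×10^-7 m⁴, J_CB = 1.54×10^-6 m⁴, so T_A = T₀·(J_AC/a)/((J_AC/a)+(J_CB/b)) = 245.1 N·m, T_B = 1275 N·m.
τ in each portion: τ_AC = 8.15×10^6 Pa, τ_CB = 2.61×10^7 Pa; maximum is in CB.
τ_max = T_CB·r/J = 1275·0.0314/1.54×10^-6 = 2.609×10^7 Pa.

3.78 ksi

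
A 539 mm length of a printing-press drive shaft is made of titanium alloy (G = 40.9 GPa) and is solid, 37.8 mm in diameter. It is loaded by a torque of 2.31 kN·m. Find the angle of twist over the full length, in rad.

0.152 rad

J = πd⁴/32 = π(0.0378)⁴/32 = 2.004×10^-7 m⁴.
θ = T·L/(G·J) = 2310 × 0.539 / (40.9×10⁹ × 2.004×10^-7) = 0.1519 rad.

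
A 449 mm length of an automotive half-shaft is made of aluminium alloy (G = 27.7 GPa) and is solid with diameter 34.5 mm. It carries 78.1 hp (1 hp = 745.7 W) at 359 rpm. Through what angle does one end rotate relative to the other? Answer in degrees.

ω = 2π·359/60 = 37.59 rad/s, so T = P/ω = 78.1×745.7 / 37.59 = 1549 N·m.
J = πd⁴/32 = π(0.0345)⁴/32 = 1.391×10^-7 m⁴.
θ = T·L/(G·J) = 1549 × 0.449 / (27.7×10⁹ × 1.391×10^-7) = 0.1805 rad.

10.3°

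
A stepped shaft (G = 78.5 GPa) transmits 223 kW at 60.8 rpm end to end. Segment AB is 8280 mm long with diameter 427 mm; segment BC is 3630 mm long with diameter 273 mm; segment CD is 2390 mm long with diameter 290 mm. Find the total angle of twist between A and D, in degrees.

ω = 2π·60.8/60 = 6.367 rad/s, so T = P/ω = 223×10³ / 6.367 = 35020 N·m.
J_AB = π(0.427)⁴/32 = 3.26×10^-3 m⁴; J_BC = π(0.273)⁴/32 = 5.45×10^-4 m⁴; J_CD = π(0.290)⁴/32 = 6.94×10^-4 m⁴.
θ = (T/G)·Σ L_i/J_i = (35020/78.5×10⁹)·(8.28/3.26×10^-3 + 3.63/5.45×10^-4 + 2.39/6.94×10^-4) = 5.638×10^-3 rad.

0.323°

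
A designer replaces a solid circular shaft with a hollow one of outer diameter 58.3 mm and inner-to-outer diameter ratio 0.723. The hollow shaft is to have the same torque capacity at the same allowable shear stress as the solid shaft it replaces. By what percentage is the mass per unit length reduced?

41.0 %

Equal τ_max and T ⇒ the solid shaft needs d_s³ = d_o³(1−k⁴), so d_s = 58.3·(1−0.723⁴)^(1/3) = 52.42 mm.
Area ratio A_h/A_s = d_o²(1−k²)/d_s² = (1−k²)/(1−k⁴)^(2/3) = 0.5904.
Mass saving = 1 − 0.5904 = 41.0 %.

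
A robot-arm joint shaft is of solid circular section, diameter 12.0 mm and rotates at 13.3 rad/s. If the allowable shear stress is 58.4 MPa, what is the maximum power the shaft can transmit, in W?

264 W

J = πd⁴/32 = π(0.0120)⁴/32 = 2.036×10^-9 m⁴.
T_max = τ_allow·J/r = 5.84×10^7 × 2.036×10^-9 / 0.00600 = 19.81 N·m.
ω = 13.3 rad/s, so P_max = T_max·ω = 263.5 W.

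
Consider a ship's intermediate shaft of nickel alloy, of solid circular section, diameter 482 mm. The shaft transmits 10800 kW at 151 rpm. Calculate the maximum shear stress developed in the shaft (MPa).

ω = 2π·151/60 = 15.81 rad/s, so T = P/ω = 10800×10³ / 15.81 = 683000 N·m.
J = πd⁴/32 = π(0.482)⁴/32 = 5.299×10^-3 m⁴.
τ_max = T·r/J = 683000 × 0.241 / 5.299×10^-3 = 3.106×10^7 Pa.

31.1 MPa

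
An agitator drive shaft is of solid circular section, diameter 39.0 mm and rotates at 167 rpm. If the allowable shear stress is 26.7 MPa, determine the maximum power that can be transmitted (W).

5440 W

J = πd⁴/32 = π(0.0390)⁴/32 = 2.271×10^-7 m⁴.
T_max = τ_allow·J/r = 2.67×10^7 × 2.271×10^-7 / 0.0195 = 311.0 N·m.
ω = 2π·167/60 = 17.49 rad/s, so P_max = T_max·ω = 5439 W.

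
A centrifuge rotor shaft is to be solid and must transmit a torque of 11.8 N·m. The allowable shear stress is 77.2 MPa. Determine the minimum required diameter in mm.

9.20 mm

For a solid shaft τ_max = 16T/(πd³), so d = (16T/(π τ_allow))^(1/3) = (16·11.80/(π·7.72×10^7))^(1/3) = 0.009199 m.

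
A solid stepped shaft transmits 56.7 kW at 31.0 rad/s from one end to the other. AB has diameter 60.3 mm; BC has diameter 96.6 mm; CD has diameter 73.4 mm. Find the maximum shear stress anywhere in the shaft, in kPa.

42500 kPa

ω = 31.0 rad/s, so T = P/ω = 56.7×10³ / 31.00 = 1829 N·m.
Under the same torque, τ_max = 16T/(πd³) is largest where d is smallest — segment AB (d = 60.3 mm).
τ_max = 16·1829/(π·(0.0603)³) = 4.249×10^7 Pa.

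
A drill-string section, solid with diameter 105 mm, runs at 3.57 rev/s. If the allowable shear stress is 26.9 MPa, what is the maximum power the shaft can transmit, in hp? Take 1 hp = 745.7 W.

J = πd⁴/32 = π(0.105)⁴/32 = 1.193×10^-5 m⁴.
T_max = τ_allow·J/r = 2.69×10^7 × 1.193×10^-5 / 0.0525 = 6114 N·m.
ω = 2π·3.57 = 22.43 rad/s, so P_max = T_max·ω = 1.372×10^5 W.

184 hp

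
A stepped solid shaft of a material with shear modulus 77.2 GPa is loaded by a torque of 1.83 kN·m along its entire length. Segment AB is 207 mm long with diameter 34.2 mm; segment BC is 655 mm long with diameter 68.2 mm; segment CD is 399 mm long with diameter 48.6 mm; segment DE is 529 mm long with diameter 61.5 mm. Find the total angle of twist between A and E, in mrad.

J_AB = π(0.0342)⁴/32 = 1.34×10^-7 m⁴; J_BC = π(0.0682)⁴/32 = 2.12×10^-6 m⁴; J_CD = π(0.0486)⁴/32 = 5.48×10^-7 m⁴; J_DE = π(0.0615)⁴/32 = 1.40×10^-6 m⁴.
θ = (T/G)·Σ L_i/J_i = (1830/77.2×10⁹)·(0.207/1.34×10^-7 + 0.655/2.12×10^-6 + 0.399/5.48×10^-7 + 0.529/1.40×10^-6) = 0.07004 rad.

70.0 mrad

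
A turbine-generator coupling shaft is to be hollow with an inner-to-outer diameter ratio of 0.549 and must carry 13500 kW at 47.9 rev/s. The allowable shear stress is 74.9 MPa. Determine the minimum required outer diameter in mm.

ω = 2π·47.9 = 301.0 rad/s, so T = P/ω = 13500×10³ / 301.0 = 44860 N·m.
For a hollow shaft with d_i/d_o = 0.549: τ_max = 16T/(π d_o³ (1−k⁴)), so d_o = [16T/(π τ_allow (1−k⁴))]^(1/3) = [16·44860/(π·7.49×10^7·0.9092)]^(1/3) = 0.1497 m.

150 mm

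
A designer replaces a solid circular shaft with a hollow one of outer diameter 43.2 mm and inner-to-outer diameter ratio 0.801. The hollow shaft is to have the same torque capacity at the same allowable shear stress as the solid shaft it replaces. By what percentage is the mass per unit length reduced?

Equal τ_max and T ⇒ the solid shaft needs d_s³ = d_o³(1−k⁴), so d_s = 43.2·(1−0.801⁴)^(1/3) = 36.20 mm.
Area ratio A_h/A_s = d_o²(1−k²)/d_s² = (1−k²)/(1−k⁴)^(2/3) = 0.5104.
Mass saving = 1 − 0.5104 = 49.0 %.

49.0 %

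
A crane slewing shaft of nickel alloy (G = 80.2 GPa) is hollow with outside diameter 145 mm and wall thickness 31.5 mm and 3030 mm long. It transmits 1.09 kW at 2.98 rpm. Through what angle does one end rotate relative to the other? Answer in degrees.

0.194°

ω = 2π·2.98/60 = 0.3121 rad/s, so T = P/ω = 1.09×10³ / 0.3121 = 3493 N·m.
J = π(d_o⁴ − d_i⁴)/32 = π(0.145⁴ − 0.0820⁴)/32 = 3.896×10^-5 m⁴.
θ = T·L/(G·J) = 3493 × 3.03 / (80.2×10⁹ × 3.896×10^-5) = 3.387×10^-3 rad.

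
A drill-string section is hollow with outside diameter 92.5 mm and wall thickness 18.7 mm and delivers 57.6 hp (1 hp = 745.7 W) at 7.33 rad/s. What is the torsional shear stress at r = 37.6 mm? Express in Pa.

3.51e7 Pa

ω = 7.33 rad/s, so T = P/ω = 57.6×745.7 / 7.330 = 5860 N·m.
J = π(d_o⁴ − d_i⁴)/32 = π(0.0925⁴ − 0.0551⁴)/32 = 6.282×10^-6 m⁴.
Shear stress varies linearly with radius: τ = T·r/J = 5860 × 0.0376 / 6.282×10^-6 = 3.507×10^7 Pa.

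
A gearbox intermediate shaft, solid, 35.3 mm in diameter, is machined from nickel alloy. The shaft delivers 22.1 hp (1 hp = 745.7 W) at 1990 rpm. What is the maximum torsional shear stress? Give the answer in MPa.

9.16 MPa

ω = 2π·1990/60 = 208.4 rad/s, so T = P/ω = 22.1×745.7 / 208.4 = 79.08 N·m.
J = πd⁴/32 = π(0.0353)⁴/32 = 1.524×10^-7 m⁴.
τ_max = T·r/J = 79.08 × 0.0176 / 1.524×10^-7 = 9.156×10^6 Pa.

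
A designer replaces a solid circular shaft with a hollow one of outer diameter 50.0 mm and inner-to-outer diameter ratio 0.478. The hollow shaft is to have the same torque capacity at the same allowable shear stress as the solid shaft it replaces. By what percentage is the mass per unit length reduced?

Equal τ_max and T ⇒ the solid shaft needs d_s³ = d_o³(1−k⁴), so d_s = 50.0·(1−0.478⁴)^(1/3) = 49.11 mm.
Area ratio A_h/A_s = d_o²(1−k²)/d_s² = (1−k²)/(1−k⁴)^(2/3) = 0.7996.
Mass saving = 1 − 0.7996 = 20.0 %.

20.0 %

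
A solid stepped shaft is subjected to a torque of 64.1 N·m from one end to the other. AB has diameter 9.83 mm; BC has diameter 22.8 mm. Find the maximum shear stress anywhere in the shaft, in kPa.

Under the same torque, τ_max = 16T/(πd³) is largest where d is smallest — segment AB (d = 9.83 mm).
τ_max = 16·64.10/(π·(0.00983)³) = 3.437×10^8 Pa.

344000 kPa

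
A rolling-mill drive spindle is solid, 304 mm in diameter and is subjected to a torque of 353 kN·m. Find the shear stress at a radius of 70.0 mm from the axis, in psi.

4270 psi

J = πd⁴/32 = π(0.304)⁴/32 = 8.385×10^-4 m⁴.
Shear stress varies linearly with radius: τ = T·r/J = 353000 × 0.0700 / 8.385×10^-4 = 2.947×10^7 Pa.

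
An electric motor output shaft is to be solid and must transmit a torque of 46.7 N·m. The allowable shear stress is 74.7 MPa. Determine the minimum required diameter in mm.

For a solid shaft τ_max = 16T/(πd³), so d = (16T/(π τ_allow))^(1/3) = (16·46.70/(π·7.47×10^7))^(1/3) = 0.01471 m.

14.7 mm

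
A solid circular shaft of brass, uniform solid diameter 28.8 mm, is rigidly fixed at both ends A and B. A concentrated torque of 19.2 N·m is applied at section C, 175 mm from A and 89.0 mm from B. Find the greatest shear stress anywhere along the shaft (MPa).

With uniform GJ and both ends fixed, compatibility θ_AC = θ_CB gives T_A·a = T_B·b, together with T_A + T_B = T₀.
T_A = T₀·b/(a+b) = 19.20·89.0/264.0 = 6.473 N·m; T_B = 12.73 N·m.
τ in each portion: τ_AC = 1.38×10^6 Pa, τ_CB = 2.71×10^6 Pa; maximum is in CB.
τ_max = T_CB·r/J = 12.73·0.0144/6.75×10^-8 = 2.713×10^6 Pa.

2.71 MPa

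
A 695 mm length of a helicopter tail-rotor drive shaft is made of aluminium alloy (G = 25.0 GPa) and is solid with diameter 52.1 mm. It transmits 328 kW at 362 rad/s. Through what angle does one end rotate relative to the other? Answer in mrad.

ω = 362 rad/s, so T = P/ω = 328×10³ / 362.0 = 906.1 N·m.
J = πd⁴/32 = π(0.0521)⁴/32 = 7.234×10^-7 m⁴.
θ = T·L/(G·J) = 906.1 × 0.695 / (25.0×10⁹ × 7.234×10^-7) = 0.03482 rad.

34.8 mrad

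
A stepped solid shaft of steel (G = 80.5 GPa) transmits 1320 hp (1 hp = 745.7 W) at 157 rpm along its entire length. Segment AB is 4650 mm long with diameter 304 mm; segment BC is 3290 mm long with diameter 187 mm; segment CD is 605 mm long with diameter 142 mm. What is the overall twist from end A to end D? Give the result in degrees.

2.05°

ω = 2π·157/60 = 16.44 rad/s, so T = P/ω = 1320×745.7 / 16.44 = 59870 N·m.
J_AB = π(0.304)⁴/32 = 8.38×10^-4 m⁴; J_BC = π(0.187)⁴/32 = 1.20×10^-4 m⁴; J_CD = π(0.142)⁴/32 = 3.99×10^-5 m⁴.
θ = (T/G)·Σ L_i/J_i = (59870/80.5×10⁹)·(4.65/8.38×10^-4 + 3.29/1.20×10^-4 + 0.605/3.99×10^-5) = 0.03578 rad.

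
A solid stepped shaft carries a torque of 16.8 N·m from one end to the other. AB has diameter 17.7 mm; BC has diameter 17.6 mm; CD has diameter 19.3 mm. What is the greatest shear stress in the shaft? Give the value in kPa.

15700 kPa

Under the same torque, τ_max = 16T/(πd³) is largest where d is smallest — segment BC (d = 17.6 mm).
τ_max = 16·16.80/(π·(0.0176)³) = 1.569×10^7 Pa.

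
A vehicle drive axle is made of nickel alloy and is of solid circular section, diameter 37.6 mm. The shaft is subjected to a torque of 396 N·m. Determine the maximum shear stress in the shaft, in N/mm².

37.9 N/mm²

J = πd⁴/32 = π(0.0376)⁴/32 = 1.962×10^-7 m⁴.
τ_max = T·r/J = 396.0 × 0.0188 / 1.962×10^-7 = 3.794×10^7 Pa.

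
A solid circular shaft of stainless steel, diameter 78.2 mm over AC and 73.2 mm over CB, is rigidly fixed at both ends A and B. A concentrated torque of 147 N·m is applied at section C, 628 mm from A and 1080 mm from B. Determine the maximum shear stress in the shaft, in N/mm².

Compatibility: T_A·a/J_AC = T_B·b/J_CB with T_A + T_B = T₀.
J_AC = 3.67×10^-6 m⁴, J_CB = 2.82×10^-6 m⁴, so T_A = T₀·(J_AC/a)/((J_AC/a)+(J_CB/b)) = 101.6 N·m, T_B = 45.37 N·m.
τ in each portion: τ_AC = 1.08×10^6 Pa, τ_CB = 5.89×10^5 Pa; maximum is in AC.
τ_max = T_AC·r/J = 101.6·0.0391/3.67×10^-6 = 1.082×10^6 Pa.

1.08 N/mm²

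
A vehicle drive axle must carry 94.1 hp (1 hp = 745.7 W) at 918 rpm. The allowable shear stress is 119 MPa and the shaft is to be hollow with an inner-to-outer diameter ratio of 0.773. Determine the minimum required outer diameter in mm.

ω = 2π·918/60 = 96.13 rad/s, so T = P/ω = 94.1×745.7 / 96.13 = 729.9 N·m.
For a hollow shaft with d_i/d_o = 0.773: τ_max = 16T/(π d_o³ (1−k⁴)), so d_o = [16T/(π τ_allow (1−k⁴))]^(1/3) = [16·729.9/(π·1.19×10^8·0.6430)]^(1/3) = 0.03649 m.

36.5 mm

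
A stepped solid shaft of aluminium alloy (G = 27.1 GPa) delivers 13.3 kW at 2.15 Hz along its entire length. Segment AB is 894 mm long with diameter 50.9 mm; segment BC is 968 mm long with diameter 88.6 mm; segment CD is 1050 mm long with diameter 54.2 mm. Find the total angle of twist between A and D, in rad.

ω = 2π·2.15 = 13.51 rad/s, so T = P/ω = 13.3×10³ / 13.51 = 984.5 N·m.
J_AB = π(0.0509)⁴/32 = 6.59×10^-7 m⁴; J_BC = π(0.0886)⁴/32 = 6.05×10^-6 m⁴; J_CD = π(0.0542)⁴/32 = 8.47×10^-7 m⁴.
θ = (T/G)·Σ L_i/J_i = (984.5/27.1×10⁹)·(0.894/6.59×10^-7 + 0.968/6.05×10^-6 + 1.05/8.47×10^-7) = 0.1001 rad.

0.100 rad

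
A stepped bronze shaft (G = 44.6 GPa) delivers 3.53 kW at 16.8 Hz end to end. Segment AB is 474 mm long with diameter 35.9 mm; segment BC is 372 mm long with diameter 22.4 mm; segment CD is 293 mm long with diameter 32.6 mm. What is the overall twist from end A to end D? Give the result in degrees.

0.885°

ω = 2π·16.8 = 105.6 rad/s, so T = P/ω = 3.53×10³ / 105.6 = 33.44 N·m.
J_AB = π(0.0359)⁴/32 = 1.63×10^-7 m⁴; J_BC = π(0.0224)⁴/32 = 2.47×10^-8 m⁴; J_CD = π(0.0326)⁴/32 = 1.11×10^-7 m⁴.
θ = (T/G)·Σ L_i/J_i = (33.44/44.6×10⁹)·(0.474/1.63×10^-7 + 0.372/2.47×10^-8 + 0.293/1.11×10^-7) = 0.01545 rad.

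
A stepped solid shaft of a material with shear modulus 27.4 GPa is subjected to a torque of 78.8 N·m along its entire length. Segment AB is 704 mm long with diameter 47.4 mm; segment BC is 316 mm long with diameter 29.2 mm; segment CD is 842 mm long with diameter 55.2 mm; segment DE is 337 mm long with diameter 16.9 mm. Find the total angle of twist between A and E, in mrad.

140 mrad

J_AB = π(0.0474)⁴/32 = 4.96×10^-7 m⁴; J_BC = π(0.0292)⁴/32 = 7.14×10^-8 m⁴; J_CD = π(0.0552)⁴/32 = 9.11×10^-7 m⁴; J_DE = π(0.0169)⁴/32 = 8.01×10^-9 m⁴.
θ = (T/G)·Σ L_i/J_i = (78.80/27.4×10⁹)·(0.704/4.96×10^-7 + 0.316/7.14×10^-8 + 0.842/9.11×10^-7 + 0.337/8.01×10^-9) = 0.1405 rad.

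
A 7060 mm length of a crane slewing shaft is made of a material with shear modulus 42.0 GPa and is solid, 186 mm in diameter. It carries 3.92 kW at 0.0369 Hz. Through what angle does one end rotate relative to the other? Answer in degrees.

1.39°

ω = 2π·0.0369 = 0.2318 rad/s, so T = P/ω = 3.92×10³ / 0.2318 = 16910 N·m.
J = πd⁴/32 = π(0.186)⁴/32 = 1.175×10^-4 m⁴.
θ = T·L/(G·J) = 16910 × 7.06 / (42.0×10⁹ × 1.175×10^-4) = 0.02419 rad.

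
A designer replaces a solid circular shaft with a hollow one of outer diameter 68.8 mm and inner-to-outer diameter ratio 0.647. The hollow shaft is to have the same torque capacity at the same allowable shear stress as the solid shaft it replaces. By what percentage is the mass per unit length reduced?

Equal τ_max and T ⇒ the solid shaft needs d_s³ = d_o³(1−k⁴), so d_s = 68.8·(1−0.647⁴)^(1/3) = 64.52 mm.
Area ratio A_h/A_s = d_o²(1−k²)/d_s² = (1−k²)/(1−k⁴)^(2/3) = 0.6611.
Mass saving = 1 − 0.6611 = 33.9 %.

33.9 %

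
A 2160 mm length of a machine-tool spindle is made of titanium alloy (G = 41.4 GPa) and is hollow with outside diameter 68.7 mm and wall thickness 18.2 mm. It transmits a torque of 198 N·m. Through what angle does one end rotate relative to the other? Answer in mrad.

J = π(d_o⁴ − d_i⁴)/32 = π(0.0687⁴ − 0.0323⁴)/32 = 2.080×10^-6 m⁴.
θ = T·L/(G·J) = 198.0 × 2.16 / (41.4×10⁹ × 2.080×10^-6) = 4.966×10^-3 rad.

4.97 mrad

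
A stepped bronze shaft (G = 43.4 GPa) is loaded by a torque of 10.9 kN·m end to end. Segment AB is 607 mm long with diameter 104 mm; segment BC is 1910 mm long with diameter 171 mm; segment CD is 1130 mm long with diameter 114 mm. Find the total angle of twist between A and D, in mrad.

J_AB = π(0.104)⁴/32 = 1.15×10^-5 m⁴; J_BC = π(0.171)⁴/32 = 8.39×10^-5 m⁴; J_CD = π(0.114)⁴/32 = 1.66×10^-5 m⁴.
θ = (T/G)·Σ L_i/J_i = (10900/43.4×10⁹)·(0.607/1.15×10^-5 + 1.91/8.39×10^-5 + 1.13/1.66×10^-5) = 0.03610 rad.

36.1 mrad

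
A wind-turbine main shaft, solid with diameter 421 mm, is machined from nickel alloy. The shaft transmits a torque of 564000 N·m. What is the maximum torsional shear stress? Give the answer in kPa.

J = πd⁴/32 = π(0.421)⁴/32 = 3.084×10^-3 m⁴.
τ_max = T·r/J = 564000 × 0.210 / 3.084×10^-3 = 3.849×10^7 Pa.

38500 kPa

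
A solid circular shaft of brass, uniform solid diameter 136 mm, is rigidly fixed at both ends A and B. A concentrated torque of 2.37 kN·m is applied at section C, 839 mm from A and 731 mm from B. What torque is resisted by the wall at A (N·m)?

1100 N·m

With uniform GJ and both ends fixed, compatibility θ_AC = θ_CB gives T_A·a = T_B·b, together with T_A + T_B = T₀.
T_A = T₀·b/(a+b) = 2370·731/1570 = 1103 N·m; T_B = 1267 N·m.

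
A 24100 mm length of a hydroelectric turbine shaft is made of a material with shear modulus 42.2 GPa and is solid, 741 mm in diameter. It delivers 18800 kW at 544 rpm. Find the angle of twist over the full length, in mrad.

ω = 2π·544/60 = 56.97 rad/s, so T = P/ω = 18800×10³ / 56.97 = 330000 N·m.
J = πd⁴/32 = π(0.741)⁴/32 = 0.02960 m⁴.
θ = T·L/(G·J) = 330000 × 24.1 / (42.2×10⁹ × 0.02960) = 6.367×10^-3 rad.

6.37 mrad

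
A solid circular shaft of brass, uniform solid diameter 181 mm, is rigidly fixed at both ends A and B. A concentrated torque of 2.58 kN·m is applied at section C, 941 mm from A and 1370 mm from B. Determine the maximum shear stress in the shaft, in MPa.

1.31 MPa

With uniform GJ and both ends fixed, compatibility θ_AC = θ_CB gives T_A·a = T_B·b, together with T_A + T_B = T₀.
T_A = T₀·b/(a+b) = 2580·1370/2311 = 1529 N·m; T_B = 1051 N·m.
τ in each portion: τ_AC = 1.31×10^6 Pa, τ_CB = 9.02×10^5 Pa; maximum is in AC.
τ_max = T_AC·r/J = 1529·0.0905/1.05×10^-4 = 1.314×10^6 Pa.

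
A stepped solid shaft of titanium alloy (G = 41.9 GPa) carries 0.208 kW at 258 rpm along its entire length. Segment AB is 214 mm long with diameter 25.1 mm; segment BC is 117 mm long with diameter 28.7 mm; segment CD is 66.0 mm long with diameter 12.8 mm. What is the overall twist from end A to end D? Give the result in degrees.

0.340°

ω = 2π·258/60 = 27.02 rad/s, so T = P/ω = 0.208×10³ / 27.02 = 7.699 N·m.
J_AB = π(0.0251)⁴/32 = 3.90×10^-8 m⁴; J_BC = π(0.0287)⁴/32 = 6.66×10^-8 m⁴; J_CD = π(0.0128)⁴/32 = 2.64×10^-9 m⁴.
θ = (T/G)·Σ L_i/J_i = (7.699/41.9×10⁹)·(0.214/3.90×10^-8 + 0.117/6.66×10^-8 + 0.0660/2.64×10^-9) = 5.933×10^-3 rad.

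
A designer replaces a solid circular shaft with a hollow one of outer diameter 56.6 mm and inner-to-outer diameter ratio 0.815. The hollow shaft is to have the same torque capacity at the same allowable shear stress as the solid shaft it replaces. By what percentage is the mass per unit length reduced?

Equal τ_max and T ⇒ the solid shaft needs d_s³ = d_o³(1−k⁴), so d_s = 56.6·(1−0.815⁴)^(1/3) = 46.62 mm.
Area ratio A_h/A_s = d_o²(1−k²)/d_s² = (1−k²)/(1−k⁴)^(2/3) = 0.4949.
Mass saving = 1 − 0.4949 = 50.5 %.

50.5 %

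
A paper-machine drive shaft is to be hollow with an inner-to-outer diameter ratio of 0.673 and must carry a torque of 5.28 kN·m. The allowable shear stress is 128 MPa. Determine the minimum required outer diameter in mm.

64.2 mm

For a hollow shaft with d_i/d_o = 0.673: τ_max = 16T/(π d_o³ (1−k⁴)), so d_o = [16T/(π τ_allow (1−k⁴))]^(1/3) = [16·5280/(π·1.28×10^8·0.7949)]^(1/3) = 0.06418 m.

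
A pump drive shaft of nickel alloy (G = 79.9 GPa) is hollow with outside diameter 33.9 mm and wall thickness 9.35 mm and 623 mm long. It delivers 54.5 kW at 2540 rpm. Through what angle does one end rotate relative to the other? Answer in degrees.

ω = 2π·2540/60 = 266.0 rad/s, so T = P/ω = 54.5×10³ / 266.0 = 204.9 N·m.
J = π(d_o⁴ − d_i⁴)/32 = π(0.0339⁴ − 0.0152⁴)/32 = 1.244×10^-7 m⁴.
θ = T·L/(G·J) = 204.9 × 0.623 / (79.9×10⁹ × 1.244×10^-7) = 0.01284 rad.

0.736°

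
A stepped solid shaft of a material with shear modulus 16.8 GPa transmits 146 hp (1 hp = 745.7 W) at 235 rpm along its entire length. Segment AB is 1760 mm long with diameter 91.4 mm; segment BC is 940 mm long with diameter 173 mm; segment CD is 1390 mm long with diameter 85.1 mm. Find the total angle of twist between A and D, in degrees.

ω = 2π·235/60 = 24.61 rad/s, so T = P/ω = 146×745.7 / 24.61 = 4424 N·m.
J_AB = π(0.0914)⁴/32 = 6.85×10^-6 m⁴; J_BC = π(0.173)⁴/32 = 8.79×10^-5 m⁴; J_CD = π(0.0851)⁴/32 = 5.15×10^-6 m⁴.
θ = (T/G)·Σ L_i/J_i = (4424/16.8×10⁹)·(1.76/6.85×10^-6 + 0.940/8.79×10^-5 + 1.39/5.15×10^-6) = 0.1416 rad.

8.11°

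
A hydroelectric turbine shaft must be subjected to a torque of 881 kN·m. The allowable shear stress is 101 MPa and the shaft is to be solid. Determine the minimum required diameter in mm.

For a solid shaft τ_max = 16T/(πd³), so d = (16T/(π τ_allow))^(1/3) = (16·881000/(π·1.01×10^8))^(1/3) = 0.3542 m.

354 mm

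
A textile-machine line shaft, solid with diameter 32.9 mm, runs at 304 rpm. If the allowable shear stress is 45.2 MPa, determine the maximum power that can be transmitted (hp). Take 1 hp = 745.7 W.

J = πd⁴/32 = π(0.0329)⁴/32 = 1.150×10^-7 m⁴.
T_max = τ_allow·J/r = 4.52×10^7 × 1.150×10^-7 / 0.0164 = 316.1 N·m.
ω = 2π·304/60 = 31.83 rad/s, so P_max = T_max·ω = 1.006×10^4 W.

13.5 hp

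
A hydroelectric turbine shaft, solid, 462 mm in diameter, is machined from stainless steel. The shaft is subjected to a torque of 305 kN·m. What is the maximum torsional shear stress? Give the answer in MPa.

J = πd⁴/32 = π(0.462)⁴/32 = 4.473×10^-3 m⁴.
τ_max = T·r/J = 305000 × 0.231 / 4.473×10^-3 = 1.575×10^7 Pa.

15.8 MPa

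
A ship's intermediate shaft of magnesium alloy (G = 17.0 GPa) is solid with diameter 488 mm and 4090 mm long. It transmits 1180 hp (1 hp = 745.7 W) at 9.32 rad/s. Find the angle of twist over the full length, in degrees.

ω = 9.32 rad/s, so T = P/ω = 1180×745.7 / 9.320 = 94410 N·m.
J = πd⁴/32 = π(0.488)⁴/32 = 5.568×10^-3 m⁴.
θ = T·L/(G·J) = 94410 × 4.09 / (17.0×10⁹ × 5.568×10^-3) = 4.080×10^-3 rad.

0.234°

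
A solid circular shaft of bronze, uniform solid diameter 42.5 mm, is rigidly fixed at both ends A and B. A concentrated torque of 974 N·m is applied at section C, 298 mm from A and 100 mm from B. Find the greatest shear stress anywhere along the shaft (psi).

7020 psi

With uniform GJ and both ends fixed, compatibility θ_AC = θ_CB gives T_A·a = T_B·b, together with T_A + T_B = T₀.
T_A = T₀·b/(a+b) = 974.0·100/398.0 = 244.7 N·m; T_B = 729.3 N·m.
τ in each portion: τ_AC = 1.62×10^7 Pa, τ_CB = 4.84×10^7 Pa; maximum is in CB.
τ_max = T_CB·r/J = 729.3·0.0213/3.20×10^-7 = 4.838×10^7 Pa.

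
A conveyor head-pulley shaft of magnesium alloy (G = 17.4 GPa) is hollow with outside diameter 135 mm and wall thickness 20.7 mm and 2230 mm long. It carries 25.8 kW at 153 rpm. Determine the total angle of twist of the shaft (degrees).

ω = 2π·153/60 = 16.02 rad/s, so T = P/ω = 25.8×10³ / 16.02 = 1610 N·m.
J = π(d_o⁴ − d_i⁴)/32 = π(0.135⁴ − 0.0936⁴)/32 = 2.507×10^-5 m⁴.
θ = T·L/(G·J) = 1610 × 2.23 / (17.4×10⁹ × 2.507×10^-5) = 8.231×10^-3 rad.

0.472°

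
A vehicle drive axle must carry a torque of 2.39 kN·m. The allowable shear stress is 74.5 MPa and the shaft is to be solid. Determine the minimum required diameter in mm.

For a solid shaft τ_max = 16T/(πd³), so d = (16T/(π τ_allow))^(1/3) = (16·2390/(π·7.45×10^7))^(1/3) = 0.05467 m.

54.7 mm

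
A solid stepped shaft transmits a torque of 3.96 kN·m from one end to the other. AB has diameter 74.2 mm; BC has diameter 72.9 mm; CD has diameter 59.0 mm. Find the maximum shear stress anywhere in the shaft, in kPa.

98200 kPa

Under the same torque, τ_max = 16T/(πd³) is largest where d is smallest — segment CD (d = 59.0 mm).
τ_max = 16·3960/(π·(0.0590)³) = 9.820×10^7 Pa.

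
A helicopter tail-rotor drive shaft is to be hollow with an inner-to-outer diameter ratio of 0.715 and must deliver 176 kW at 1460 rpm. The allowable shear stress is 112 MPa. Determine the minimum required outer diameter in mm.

41.4 mm

ω = 2π·1460/60 = 152.9 rad/s, so T = P/ω = 176×10³ / 152.9 = 1151 N·m.
For a hollow shaft with d_i/d_o = 0.715: τ_max = 16T/(π d_o³ (1−k⁴)), so d_o = [16T/(π τ_allow (1−k⁴))]^(1/3) = [16·1151/(π·1.12×10^8·0.7386)]^(1/3) = 0.04138 m.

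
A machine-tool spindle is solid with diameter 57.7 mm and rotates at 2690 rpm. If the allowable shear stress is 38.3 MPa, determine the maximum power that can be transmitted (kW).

407 kW

J = πd⁴/32 = π(0.0577)⁴/32 = 1.088×10^-6 m⁴.
T_max = τ_allow·J/r = 3.83×10^7 × 1.088×10^-6 / 0.0289 = 1445 N·m.
ω = 2π·2690/60 = 281.7 rad/s, so P_max = T_max·ω = 4.069×10^5 W.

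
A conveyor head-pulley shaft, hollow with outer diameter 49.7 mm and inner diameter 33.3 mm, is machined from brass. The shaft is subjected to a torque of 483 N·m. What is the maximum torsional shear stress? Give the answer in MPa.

J = π(d_o⁴ − d_i⁴)/32 = π(0.0497⁴ − 0.0333⁴)/32 = 4.783×10^-7 m⁴.
τ_max = T·r/J = 483.0 × 0.0249 / 4.783×10^-7 = 2.510×10^7 Pa.

25.1 MPa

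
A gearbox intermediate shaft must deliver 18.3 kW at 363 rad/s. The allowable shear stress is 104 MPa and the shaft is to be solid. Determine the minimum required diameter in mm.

13.5 mm

ω = 363 rad/s, so T = P/ω = 18.3×10³ / 363.0 = 50.41 N·m.
For a solid shaft τ_max = 16T/(πd³), so d = (16T/(π τ_allow))^(1/3) = (16·50.41/(π·1.04×10^8))^(1/3) = 0.01352 m.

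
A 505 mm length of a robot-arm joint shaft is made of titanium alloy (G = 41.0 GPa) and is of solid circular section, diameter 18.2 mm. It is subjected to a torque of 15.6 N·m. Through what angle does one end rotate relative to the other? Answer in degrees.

J = πd⁴/32 = π(0.0182)⁴/32 = 1.077×10^-8 m⁴.
θ = T·L/(G·J) = 15.60 × 0.505 / (41.0×10⁹ × 1.077×10^-8) = 0.01784 rad.

1.02°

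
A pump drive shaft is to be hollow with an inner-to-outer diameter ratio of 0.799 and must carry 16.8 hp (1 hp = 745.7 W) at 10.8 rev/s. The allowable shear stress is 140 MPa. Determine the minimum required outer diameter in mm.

ω = 2π·10.8 = 67.86 rad/s, so T = P/ω = 16.8×745.7 / 67.86 = 184.6 N·m.
For a hollow shaft with d_i/d_o = 0.799: τ_max = 16T/(π d_o³ (1−k⁴)), so d_o = [16T/(π τ_allow (1−k⁴))]^(1/3) = [16·184.6/(π·1.40×10^8·0.5924)]^(1/3) = 0.02246 m.

22.5 mm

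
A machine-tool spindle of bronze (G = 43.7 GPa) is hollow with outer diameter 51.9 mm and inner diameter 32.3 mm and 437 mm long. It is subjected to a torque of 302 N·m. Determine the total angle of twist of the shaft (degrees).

0.286°

J = π(d_o⁴ − d_i⁴)/32 = π(0.0519⁴ − 0.0323⁴)/32 = 6.055×10^-7 m⁴.
θ = T·L/(G·J) = 302.0 × 0.437 / (43.7×10⁹ × 6.055×10^-7) = 4.988×10^-3 rad.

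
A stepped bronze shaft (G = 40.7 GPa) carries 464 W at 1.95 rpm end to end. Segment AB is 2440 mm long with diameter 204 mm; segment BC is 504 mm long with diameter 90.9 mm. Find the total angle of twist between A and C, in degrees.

ω = 2π·1.95/60 = 0.2042 rad/s, so T = P/ω = 464 / 0.2042 = 2272 N·m.
J_AB = π(0.204)⁴/32 = 1.70×10^-4 m⁴; J_BC = π(0.0909)⁴/32 = 6.70×10^-6 m⁴.
θ = (T/G)·Σ L_i/J_i = (2272/40.7×10⁹)·(2.44/1.70×10^-4 + 0.504/6.70×10^-6) = 4.999×10^-3 rad.

0.286°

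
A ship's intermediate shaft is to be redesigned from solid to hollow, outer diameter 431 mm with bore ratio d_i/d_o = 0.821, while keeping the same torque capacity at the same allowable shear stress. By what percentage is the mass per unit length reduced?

Equal τ_max and T ⇒ the solid shaft needs d_s³ = d_o³(1−k⁴), so d_s = 431·(1−0.821⁴)^(1/3) = 352.2 mm.
Area ratio A_h/A_s = d_o²(1−k²)/d_s² = (1−k²)/(1−k⁴)^(2/3) = 0.4881.
Mass saving = 1 − 0.4881 = 51.2 %.

51.2 %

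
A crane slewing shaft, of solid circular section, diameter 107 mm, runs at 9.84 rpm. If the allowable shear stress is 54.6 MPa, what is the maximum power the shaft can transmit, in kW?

13.5 kW

J = πd⁴/32 = π(0.107)⁴/32 = 1.287×10^-5 m⁴.
T_max = τ_allow·J/r = 5.46×10^7 × 1.287×10^-5 / 0.0535 = 13130 N·m.
ω = 2π·9.84/60 = 1.030 rad/s, so P_max = T_max·ω = 1.353×10^4 W.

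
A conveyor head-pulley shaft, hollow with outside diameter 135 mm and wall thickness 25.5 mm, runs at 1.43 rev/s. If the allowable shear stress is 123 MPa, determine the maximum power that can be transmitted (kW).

J = π(d_o⁴ − d_i⁴)/32 = π(0.135⁴ − 0.0840⁴)/32 = 2.772×10^-5 m⁴.
T_max = τ_allow·J/r = 1.23×10^8 × 2.772×10^-5 / 0.0675 = 50510 N·m.
ω = 2π·1.43 = 8.985 rad/s, so P_max = T_max·ω = 4.539×10^5 W.

454 kW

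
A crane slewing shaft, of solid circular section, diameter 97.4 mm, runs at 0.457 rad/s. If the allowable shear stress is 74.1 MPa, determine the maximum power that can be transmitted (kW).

J = πd⁴/32 = π(0.0974)⁴/32 = 8.836×10^-6 m⁴.
T_max = τ_allow·J/r = 7.41×10^7 × 8.836×10^-6 / 0.0487 = 13440 N·m.
ω = 0.457 rad/s, so P_max = T_max·ω = 6144 W.

6.14 kW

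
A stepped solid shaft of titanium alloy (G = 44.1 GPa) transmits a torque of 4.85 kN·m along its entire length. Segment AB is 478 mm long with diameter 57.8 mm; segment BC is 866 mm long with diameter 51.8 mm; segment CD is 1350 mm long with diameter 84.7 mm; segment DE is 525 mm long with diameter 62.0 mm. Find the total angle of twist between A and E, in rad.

0.252 rad

J_AB = π(0.0578)⁴/32 = 1.10×10^-6 m⁴; J_BC = π(0.0518)⁴/32 = 7.07×10^-7 m⁴; J_CD = π(0.0847)⁴/32 = 5.05×10^-6 m⁴; J_DE = π(0.0620)⁴/32 = 1.45×10^-6 m⁴.
θ = (T/G)·Σ L_i/J_i = (4850/44.1×10⁹)·(0.478/1.10×10^-6 + 0.866/7.07×10^-7 + 1.35/5.05×10^-6 + 0.525/1.45×10^-6) = 0.2519 rad.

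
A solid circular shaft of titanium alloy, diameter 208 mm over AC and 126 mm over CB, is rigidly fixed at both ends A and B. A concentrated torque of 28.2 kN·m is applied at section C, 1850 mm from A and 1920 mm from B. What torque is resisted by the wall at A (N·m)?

Compatibility: T_A·a/J_AC = T_B·b/J_CB with T_A + T_B = T₀.
J_AC = 1.84×10^-4 m⁴, J_CB = 2.47×10^-5 m⁴, so T_A = T₀·(J_AC/a)/((J_AC/a)+(J_CB/b)) = 24960 N·m, T_B = 3239 N·m.

25000 N·m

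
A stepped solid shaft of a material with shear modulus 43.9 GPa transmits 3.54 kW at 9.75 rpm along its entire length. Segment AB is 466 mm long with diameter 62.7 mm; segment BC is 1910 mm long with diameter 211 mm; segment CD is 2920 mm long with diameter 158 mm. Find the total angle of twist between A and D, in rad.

0.0288 rad

ω = 2π·9.75/60 = 1.021 rad/s, so T = P/ω = 3.54×10³ / 1.021 = 3467 N·m.
J_AB = π(0.0627)⁴/32 = 1.52×10^-6 m⁴; J_BC = π(0.211)⁴/32 = 1.95×10^-4 m⁴; J_CD = π(0.158)⁴/32 = 6.12×10^-5 m⁴.
θ = (T/G)·Σ L_i/J_i = (3467/43.9×10⁹)·(0.466/1.52×10^-6 + 1.91/1.95×10^-4 + 2.92/6.12×10^-5) = 0.02880 rad.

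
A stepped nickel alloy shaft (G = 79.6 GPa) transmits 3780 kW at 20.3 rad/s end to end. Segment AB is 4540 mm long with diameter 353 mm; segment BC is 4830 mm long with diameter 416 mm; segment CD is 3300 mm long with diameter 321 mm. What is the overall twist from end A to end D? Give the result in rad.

ω = 20.3 rad/s, so T = P/ω = 3780×10³ / 20.30 = 186200 N·m.
J_AB = π(0.353)⁴/32 = 1.52×10^-3 m⁴; J_BC = π(0.416)⁴/32 = 2.94×10^-3 m⁴; J_CD = π(0.321)⁴/32 = 1.04×10^-3 m⁴.
θ = (T/G)·Σ L_i/J_i = (186200/79.6×10⁹)·(4.54/1.52×10^-3 + 4.83/2.94×10^-3 + 3.30/1.04×10^-3) = 0.01822 rad.

0.0182 rad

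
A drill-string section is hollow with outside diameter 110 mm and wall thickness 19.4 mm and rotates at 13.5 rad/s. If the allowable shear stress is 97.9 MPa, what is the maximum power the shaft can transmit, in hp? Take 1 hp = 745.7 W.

382 hp

J = π(d_o⁴ − d_i⁴)/32 = π(0.110⁴ − 0.0712⁴)/32 = 1.185×10^-5 m⁴.
T_max = τ_allow·J/r = 9.79×10^7 × 1.185×10^-5 / 0.0550 = 21090 N·m.
ω = 13.5 rad/s, so P_max = T_max·ω = 2.848×10^5 W.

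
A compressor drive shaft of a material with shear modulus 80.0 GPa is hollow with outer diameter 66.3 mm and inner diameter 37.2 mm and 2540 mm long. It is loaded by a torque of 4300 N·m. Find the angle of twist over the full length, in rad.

J = π(d_o⁴ − d_i⁴)/32 = π(0.0663⁴ − 0.0372⁴)/32 = 1.709×10^-6 m⁴.
θ = T·L/(G·J) = 4300 × 2.54 / (80.0×10⁹ × 1.709×10^-6) = 0.07989 rad.

0.0799 rad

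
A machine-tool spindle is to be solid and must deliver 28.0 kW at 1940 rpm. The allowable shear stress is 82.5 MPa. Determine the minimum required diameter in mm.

ω = 2π·1940/60 = 203.2 rad/s, so T = P/ω = 28.0×10³ / 203.2 = 137.8 N·m.
For a solid shaft τ_max = 16T/(πd³), so d = (16T/(π τ_allow))^(1/3) = (16·137.8/(π·8.25×10^7))^(1/3) = 0.02041 m.

20.4 mm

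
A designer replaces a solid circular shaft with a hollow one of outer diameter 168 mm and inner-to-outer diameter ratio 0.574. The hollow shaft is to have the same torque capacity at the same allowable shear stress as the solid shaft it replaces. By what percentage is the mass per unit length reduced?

Equal τ_max and T ⇒ the solid shaft needs d_s³ = d_o³(1−k⁴), so d_s = 168·(1−0.574⁴)^(1/3) = 161.7 mm.
Area ratio A_h/A_s = d_o²(1−k²)/d_s² = (1−k²)/(1−k⁴)^(2/3) = 0.7239.
Mass saving = 1 − 0.7239 = 27.6 %.

27.6 %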